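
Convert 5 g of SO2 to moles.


M(SO2) = 64.07 g/mol
n = mass/M = 5/64.07 = 0.078 mol

0.078 mol


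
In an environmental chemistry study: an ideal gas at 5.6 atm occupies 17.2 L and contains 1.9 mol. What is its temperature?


PV = nRT  (R = 0.08206 L·atm/(mol·K))
T = PV/(nR) = 5.6×17.2/(1.9×0.08206)
= 96.32/0.155914
= 617.78 K

617.78 K


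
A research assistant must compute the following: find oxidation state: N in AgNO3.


(+1) + x + 3(-2) = 0, so x = +5
Oxidation number: +5

+5


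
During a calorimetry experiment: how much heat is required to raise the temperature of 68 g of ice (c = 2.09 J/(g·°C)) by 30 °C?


q = mcΔT = 68 × 2.09 × 30
= 4263.60 J

4263.60 J


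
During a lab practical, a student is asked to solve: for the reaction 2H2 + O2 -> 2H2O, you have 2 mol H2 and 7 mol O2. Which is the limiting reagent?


Mole ratio available / coefficient:
  H2: 2/2 = 1.000
  O2: 7/1 = 7.000
Smaller ratio is limiting.

H2


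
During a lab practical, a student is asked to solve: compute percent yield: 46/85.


% yield = actual/theoretical × 100
= 46/85 × 100
= 54.12%

54.12%


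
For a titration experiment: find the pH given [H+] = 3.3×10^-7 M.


pH = -log10([H+]) = -log10(3.3×10^-7)
= 7 - log10(3.3)
= 7 - 0.52
= 6.48

6.48


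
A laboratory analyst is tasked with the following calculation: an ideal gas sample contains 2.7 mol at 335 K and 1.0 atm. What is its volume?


PV = nRT  (R = 0.08206 L·atm/(mol·K))
V = nRT/P = 2.7×0.08206×335/1.0
= 74.223 L

74.223 L


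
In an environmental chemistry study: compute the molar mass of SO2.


M(SO2) = 1×32.07 + 2×16.0
= 32.07 + 32.0
= 64.07 g/mol

64.07 g/mol


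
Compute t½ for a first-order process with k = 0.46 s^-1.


t½ = ln2/k = 0.693147/(0.46 s^-1)
= 1.507 s

1.507 s


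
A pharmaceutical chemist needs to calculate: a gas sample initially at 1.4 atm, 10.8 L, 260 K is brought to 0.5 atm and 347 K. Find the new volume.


P1V1/T1 = P2V2/T2
V2 = P1V1T2/(T1P2)
= 1.4×10.8×347/(260×0.5)
= 40.359 L

40.359 L


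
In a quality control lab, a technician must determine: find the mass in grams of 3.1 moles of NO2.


M(NO2) = 46.01 g/mol
mass = n × M = 3.1 × 46.01 = 142.63 g

142.63 g


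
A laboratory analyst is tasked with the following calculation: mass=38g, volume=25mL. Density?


ρ = mass/volume
= 38/25
= 1.52 g/mL

1.52 g/mL


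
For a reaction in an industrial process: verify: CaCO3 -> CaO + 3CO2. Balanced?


Equation: CaCO3 -> CaO + 3CO2
Check atoms: C: 1≠3, Ca: 1=1, O: 3≠7
Not balanced

No, not balanced


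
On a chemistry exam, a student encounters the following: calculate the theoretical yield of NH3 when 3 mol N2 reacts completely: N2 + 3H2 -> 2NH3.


Mole ratio NH3:N2 = 2:1
n(NH3) = 3 × 2/1 = 6.000 mol
mass = 6.000 × 17.03 = 102.18 g

102.18 g


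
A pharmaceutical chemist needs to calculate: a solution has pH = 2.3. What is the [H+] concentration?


[H+] = 10^(-pH) = 10^(-2.3)
= 5.01×10^-3 M

5.01×10^-3 M


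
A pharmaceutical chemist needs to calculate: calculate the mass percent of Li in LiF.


M(LiF) = 1×6.94 + 1×19.0 = 25.94 g/mol
Mass of Li = 1 × 6.94 = 6.94 g/mol
% Li = 6.94/25.94 × 100 = 26.75%

26.75%


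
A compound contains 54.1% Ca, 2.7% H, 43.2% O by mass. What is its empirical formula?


Assume 100 g sample. Moles of each element:
  Ca: 54.1/40.08 = 1.35 mol
  H: 2.7/1.008 = 2.679 mol
  O: 43.2/16.0 = 2.7 mol
Divide by smallest (1.35):
  Ca: 1.35/1.35 = 1.0
  H: 2.679/1.35 = 1.98
  O: 2.7/1.35 = 2.0
Empirical formula: CaO2H2

CaO2H2


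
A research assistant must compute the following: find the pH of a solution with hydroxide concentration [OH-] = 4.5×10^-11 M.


pOH = -log10([OH-]) = -log10(4.5×10^-11)
= 11 - log10(4.5) = 10.35
pH = 14 - pOH = 14 - 10.35 = 3.65

3.65


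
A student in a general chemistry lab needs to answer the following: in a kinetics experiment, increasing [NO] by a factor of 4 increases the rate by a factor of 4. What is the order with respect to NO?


rate ∝ [NO]^n
4^n = 4 → n = 1
Order in NO: 1

1


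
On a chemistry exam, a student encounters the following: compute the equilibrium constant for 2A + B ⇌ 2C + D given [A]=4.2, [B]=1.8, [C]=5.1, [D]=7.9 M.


Kc = [C]^2[D]/([A]^2[B])
= (5.1^2 × 7.9^1)/(4.2^2 × 1.8^1)
= 205.479/31.752
= 6.471

6.471


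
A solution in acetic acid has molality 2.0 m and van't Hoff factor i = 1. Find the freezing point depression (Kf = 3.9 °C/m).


ΔTf = Kf × m × i
= 3.9 × 2.0 × 1
= 7.8 °C

7.8 °C


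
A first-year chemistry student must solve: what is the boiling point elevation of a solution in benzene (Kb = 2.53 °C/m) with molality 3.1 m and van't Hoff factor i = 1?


ΔTb = Kb × m × i
= 2.53 × 3.1 × 1
= 7.843 °C

7.843 °C


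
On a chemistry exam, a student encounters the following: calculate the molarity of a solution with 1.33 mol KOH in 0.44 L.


M = n/V = 1.33/0.44 = 3.023 mol/L

3.023 M


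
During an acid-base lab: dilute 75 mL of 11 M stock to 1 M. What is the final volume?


C1V1 = C2V2
11 × 75 = 1 × V2
V2 = 825/1 = 825.0 mL

825.0 mL


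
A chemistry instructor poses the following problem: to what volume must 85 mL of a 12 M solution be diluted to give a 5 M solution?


C1V1 = C2V2
12 × 85 = 5 × V2
V2 = 1020/5 = 204.0 mL

204.0 mL


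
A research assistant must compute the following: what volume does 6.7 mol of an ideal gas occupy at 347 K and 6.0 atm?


PV = nRT  (R = 0.08206 L·atm/(mol·K))
V = nRT/P = 6.7×0.08206×347/6.0
= 31.797 L

31.797 L


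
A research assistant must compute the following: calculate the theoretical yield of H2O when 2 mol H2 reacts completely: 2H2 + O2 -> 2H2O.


Mole ratio H2O:H2 = 2:2
n(H2O) = 2 × 2/2 = 2.000 mol
mass = 2.000 × 18.02 = 36.04 g

36.04 g


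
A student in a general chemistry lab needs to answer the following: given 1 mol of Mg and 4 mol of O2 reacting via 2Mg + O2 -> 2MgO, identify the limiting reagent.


Mole ratio available / coefficient:
  Mg: 1/2 = 0.500
  O2: 4/1 = 4.000
Smaller ratio is limiting.

Mg


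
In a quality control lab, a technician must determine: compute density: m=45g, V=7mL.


ρ = mass/volume
= 45/7
= 6.429 g/mL

6.429 g/mL


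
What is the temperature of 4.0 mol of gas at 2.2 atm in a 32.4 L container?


PV = nRT  (R = 0.08206 L·atm/(mol·K))
T = PV/(nR) = 2.2×32.4/(4.0×0.08206)
= 71.28/0.328240
= 217.16 K

217.16 K


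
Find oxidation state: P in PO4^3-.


x + 4(-2) = -3, so x = +5
Oxidation number: +5

+5


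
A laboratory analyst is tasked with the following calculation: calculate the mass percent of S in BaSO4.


M(BaSO4) = 1×137.33 + 1×32.07 + 4×16.0 = 233.40 g/mol
Mass of S = 1 × 32.07 = 32.07 g/mol
% S = 32.07/233.40 × 100 = 13.74%

13.74%


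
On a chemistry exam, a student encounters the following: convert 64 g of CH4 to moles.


M(CH4) = 16.04 g/mol
n = mass/M = 64/16.04 = 3.99 mol

3.99 mol


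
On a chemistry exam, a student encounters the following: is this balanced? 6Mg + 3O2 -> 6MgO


Equation: 6Mg + 3O2 -> 6MgO
Check atoms: Mg: 6=6, O: 6=6
Balanced

Yes, balanced


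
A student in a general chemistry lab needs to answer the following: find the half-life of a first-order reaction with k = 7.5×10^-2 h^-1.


t½ = ln2/k = 0.693147/(7.5×10^-2 h^-1)
= 9.242 h

9.242 h


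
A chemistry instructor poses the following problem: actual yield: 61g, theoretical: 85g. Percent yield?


% yield = actual/theoretical × 100
= 61/85 × 100
= 71.76%

71.76%


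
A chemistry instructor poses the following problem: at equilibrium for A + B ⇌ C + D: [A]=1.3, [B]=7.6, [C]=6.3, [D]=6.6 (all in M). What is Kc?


Kc = [C][D]/([A][B])
= (6.3^1 × 6.6^1)/(1.3^1 × 7.6^1)
= 41.58/9.88
= 4.209

4.209


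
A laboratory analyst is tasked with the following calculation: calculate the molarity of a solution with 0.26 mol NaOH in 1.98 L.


M = n/V = 0.26/1.98 = 0.131 mol/L

0.131 M


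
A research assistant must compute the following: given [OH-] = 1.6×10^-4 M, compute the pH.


pOH = -log10([OH-]) = -log10(1.6×10^-4)
= 4 - log10(1.6) = 3.8
pH = 14 - pOH = 14 - 3.8 = 10.2

10.2


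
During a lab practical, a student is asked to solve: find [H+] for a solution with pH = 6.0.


[H+] = 10^(-pH) = 10^(-6.0)
= 1.0×10^-6 M

1.0×10^-6 M


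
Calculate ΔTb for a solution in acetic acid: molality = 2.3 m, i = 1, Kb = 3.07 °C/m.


ΔTb = Kb × m × i
= 3.07 × 2.3 × 1
= 7.061 °C

7.061 °C


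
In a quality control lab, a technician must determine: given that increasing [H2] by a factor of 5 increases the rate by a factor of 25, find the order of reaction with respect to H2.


rate ∝ [H2]^n
5^n = 25 → n = 2
Order in H2: 2

2


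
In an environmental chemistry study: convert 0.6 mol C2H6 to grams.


M(C2H6) = 30.07 g/mol
mass = n × M = 0.6 × 30.07 = 18.04 g

18.04 g


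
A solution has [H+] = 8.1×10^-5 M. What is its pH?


pH = -log10([H+]) = -log10(8.1×10^-5)
= 5 - log10(8.1)
= 5 - 0.91
= 4.09

4.09


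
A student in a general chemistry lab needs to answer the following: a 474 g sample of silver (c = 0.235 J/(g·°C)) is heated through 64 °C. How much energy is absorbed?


q = mcΔT = 474 × 0.235 × 64
= 7128.96 J

7128.96 J


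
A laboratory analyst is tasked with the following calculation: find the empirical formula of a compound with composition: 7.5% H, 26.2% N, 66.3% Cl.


Assume 100 g sample. Moles of each element:
  H: 7.5/1.008 = 7.44 mol
  N: 26.2/14.01 = 1.87 mol
  Cl: 66.3/35.45 = 1.87 mol
Divide by smallest (1.87):
  H: 7.44/1.87 = 3.98
  N: 1.87/1.87 = 1.0
  Cl: 1.87/1.87 = 1.0
Empirical formula: NH4Cl

NH4Cl


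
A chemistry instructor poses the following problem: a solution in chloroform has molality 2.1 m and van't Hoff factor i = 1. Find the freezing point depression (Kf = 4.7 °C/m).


ΔTf = Kf × m × i
= 4.7 × 2.1 × 1
= 9.87 °C

9.87 °C


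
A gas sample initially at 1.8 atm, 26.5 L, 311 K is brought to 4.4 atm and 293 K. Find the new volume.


P1V1/T1 = P2V2/T2
V2 = P1V1T2/(T1P2)
= 1.8×26.5×293/(311×4.4)
= 10.213 L

10.213 L


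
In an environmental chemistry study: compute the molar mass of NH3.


M(NH3) = 1×14.01 + 3×1.008
= 14.01 + 3.02
= 17.03 g/mol

17.03 g/mol


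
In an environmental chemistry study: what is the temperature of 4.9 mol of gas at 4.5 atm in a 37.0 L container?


PV = nRT  (R = 0.08206 L·atm/(mol·K))
T = PV/(nR) = 4.5×37.0/(4.9×0.08206)
= 166.50/0.402094
= 414.08 K

414.08 K


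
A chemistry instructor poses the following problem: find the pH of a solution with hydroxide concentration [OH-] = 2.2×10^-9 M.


pOH = -log10([OH-]) = -log10(2.2×10^-9)
= 9 - log10(2.2) = 8.66
pH = 14 - pOH = 14 - 8.66 = 5.34

5.34


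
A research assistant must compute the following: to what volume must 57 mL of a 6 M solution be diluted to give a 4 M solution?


C1V1 = C2V2
6 × 57 = 4 × V2
V2 = 342/4 = 85.5 mL

85.5 mL


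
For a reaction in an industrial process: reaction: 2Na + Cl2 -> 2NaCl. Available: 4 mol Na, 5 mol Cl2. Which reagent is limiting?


Mole ratio available / coefficient:
  Na: 4/2 = 2.000
  Cl2: 5/1 = 5.000
Smaller ratio is limiting.

Na


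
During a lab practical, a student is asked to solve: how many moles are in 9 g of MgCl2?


M(MgCl2) = 95.21 g/mol
n = mass/M = 9/95.21 = 0.0945 mol

0.0945 mol


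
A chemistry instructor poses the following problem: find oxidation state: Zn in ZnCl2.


Zn is +2
Oxidation number: +2

+2


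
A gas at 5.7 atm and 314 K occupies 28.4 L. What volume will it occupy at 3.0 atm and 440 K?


P1V1/T1 = P2V2/T2
V2 = P1V1T2/(T1P2)
= 5.7×28.4×440/(314×3.0)
= 75.613 L

75.613 L


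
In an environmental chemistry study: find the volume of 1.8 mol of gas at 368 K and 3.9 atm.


PV = nRT  (R = 0.08206 L·atm/(mol·K))
V = nRT/P = 1.8×0.08206×368/3.9
= 13.938 L

13.938 L


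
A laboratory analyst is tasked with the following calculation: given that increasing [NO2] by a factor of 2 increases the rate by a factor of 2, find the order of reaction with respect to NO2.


rate ∝ [NO2]^n
2^n = 2 → n = 1
Order in NO2: 1

1


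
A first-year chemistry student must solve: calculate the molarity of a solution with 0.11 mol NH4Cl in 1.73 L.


M = n/V = 0.11/1.73 = 0.064 mol/L

0.064 M


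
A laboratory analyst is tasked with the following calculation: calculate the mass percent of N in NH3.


M(NH3) = 1×14.01 + 3×1.008 = 17.034 g/mol
Mass of N = 1 × 14.01 = 14.01 g/mol
% N = 14.01/17.034 × 100 = 82.25%

82.25%


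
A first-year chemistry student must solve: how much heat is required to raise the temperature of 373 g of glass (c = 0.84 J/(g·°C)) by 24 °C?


q = mcΔT = 373 × 0.84 × 24
= 7519.68 J

7519.68 J


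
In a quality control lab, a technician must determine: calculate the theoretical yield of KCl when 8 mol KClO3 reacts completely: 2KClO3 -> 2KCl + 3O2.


Mole ratio KCl:KClO3 = 2:2
n(KCl) = 8 × 2/2 = 8.000 mol
mass = 8.000 × 74.55 = 596.4 g

596.4 g


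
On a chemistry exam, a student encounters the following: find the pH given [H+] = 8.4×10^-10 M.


pH = -log10([H+]) = -log10(8.4×10^-10)
= 10 - log10(8.4)
= 10 - 0.92
= 9.08

9.08


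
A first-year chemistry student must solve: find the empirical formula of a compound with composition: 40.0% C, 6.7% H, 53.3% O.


Assume 100 g sample. Moles of each element:
  C: 40.0/12.01 = 3.331 mol
  H: 6.7/1.008 = 6.647 mol
  O: 53.3/16.0 = 3.331 mol
Divide by smallest (3.331):
  C: 3.331/3.331 = 1.0
  H: 6.647/3.331 = 2.0
  O: 3.331/3.331 = 1.0
Empirical formula: CH2O

CH2O


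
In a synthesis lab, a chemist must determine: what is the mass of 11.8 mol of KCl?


M(KCl) = 74.55 g/mol
mass = n × M = 11.8 × 74.55 = 879.69 g

879.69 g


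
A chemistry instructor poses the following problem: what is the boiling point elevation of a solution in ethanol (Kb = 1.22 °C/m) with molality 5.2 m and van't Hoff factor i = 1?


ΔTb = Kb × m × i
= 1.22 × 5.2 × 1
= 6.344 °C

6.344 °C


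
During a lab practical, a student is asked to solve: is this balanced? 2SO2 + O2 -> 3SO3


Equation: 2SO2 + O2 -> 3SO3
Check atoms: O: 6≠9, S: 2≠3
Not balanced

No, not balanced


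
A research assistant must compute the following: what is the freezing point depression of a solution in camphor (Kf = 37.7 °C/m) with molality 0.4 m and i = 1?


ΔTf = Kf × m × i
= 37.7 × 0.4 × 1
= 15.08 °C

15.08 °C


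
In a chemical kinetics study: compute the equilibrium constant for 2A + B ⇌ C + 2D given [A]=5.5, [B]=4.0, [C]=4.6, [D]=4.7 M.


Kc = [C][D]^2/([A]^2[B])
= (4.6^1 × 4.7^2)/(5.5^2 × 4.0^1)
= 101.614/121
= 0.8398

0.8398


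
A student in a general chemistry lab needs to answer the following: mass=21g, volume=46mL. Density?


ρ = mass/volume
= 21/46
= 0.457 g/mL

0.457 g/mL


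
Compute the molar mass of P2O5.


M(P2O5) = 2×30.97 + 5×16.0
= 61.94 + 80.0
= 141.94 g/mol

141.94 g/mol


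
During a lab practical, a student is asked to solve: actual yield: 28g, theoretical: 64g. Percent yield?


% yield = actual/theoretical × 100
= 28/64 × 100
= 43.75%

43.75%


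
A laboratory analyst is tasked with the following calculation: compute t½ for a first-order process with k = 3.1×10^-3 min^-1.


t½ = ln2/k = 0.693147/(3.1×10^-3 min^-1)
= 223.6 min

223.6 min


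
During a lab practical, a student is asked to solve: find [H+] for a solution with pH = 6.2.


[H+] = 10^(-pH) = 10^(-6.2)
= 6.31×10^-7 M

6.31×10^-7 M


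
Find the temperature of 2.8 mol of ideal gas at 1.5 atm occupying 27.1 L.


PV = nRT  (R = 0.08206 L·atm/(mol·K))
T = PV/(nR) = 1.5×27.1/(2.8×0.08206)
= 40.65/0.229768
= 176.92 K

176.92 K


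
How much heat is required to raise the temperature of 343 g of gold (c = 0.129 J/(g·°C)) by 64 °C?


q = mcΔT = 343 × 0.129 × 64
= 2831.81 J

2831.81 J


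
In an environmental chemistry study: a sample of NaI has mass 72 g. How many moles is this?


M(NaI) = 149.89 g/mol
n = mass/M = 72/149.89 = 0.4804 mol

0.4804 mol


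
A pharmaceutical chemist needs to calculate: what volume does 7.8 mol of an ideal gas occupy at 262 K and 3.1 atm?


PV = nRT  (R = 0.08206 L·atm/(mol·K))
V = nRT/P = 7.8×0.08206×262/3.1
= 54.096 L

54.096 L


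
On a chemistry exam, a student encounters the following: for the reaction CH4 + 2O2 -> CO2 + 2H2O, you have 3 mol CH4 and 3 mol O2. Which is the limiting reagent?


Mole ratio available / coefficient:
  CH4: 3/1 = 3.000
  O2: 3/2 = 1.500
Smaller ratio is limiting.

O2


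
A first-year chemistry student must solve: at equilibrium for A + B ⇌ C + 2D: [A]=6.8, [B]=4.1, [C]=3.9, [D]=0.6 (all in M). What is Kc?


Kc = [C][D]^2/([A][B])
= (3.9^1 × 0.6^2)/(6.8^1 × 4.1^1)
= 1.404/27.88
= 0.05036

0.05036


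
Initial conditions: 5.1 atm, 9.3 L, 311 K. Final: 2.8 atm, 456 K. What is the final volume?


P1V1/T1 = P2V2/T2
V2 = P1V1T2/(T1P2)
= 5.1×9.3×456/(311×2.8)
= 24.837 L

24.837 L


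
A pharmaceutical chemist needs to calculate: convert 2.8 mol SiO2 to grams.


M(SiO2) = 60.09 g/mol
mass = n × M = 2.8 × 60.09 = 168.25 g

168.25 g


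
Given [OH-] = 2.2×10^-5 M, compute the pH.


pOH = -log10([OH-]) = -log10(2.2×10^-5)
= 5 - log10(2.2) = 4.66
pH = 14 - pOH = 14 - 4.66 = 9.34

9.34


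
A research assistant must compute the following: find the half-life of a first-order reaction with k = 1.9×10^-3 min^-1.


t½ = ln2/k = 0.693147/(1.9×10^-3 min^-1)
= 364.8 min

364.8 min


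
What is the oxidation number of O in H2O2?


Peroxide: O is -1
Oxidation number: -1

-1


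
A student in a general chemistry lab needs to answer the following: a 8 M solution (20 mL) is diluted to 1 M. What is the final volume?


C1V1 = C2V2
8 × 20 = 1 × V2
V2 = 160/1 = 160.0 mL

160.0 mL


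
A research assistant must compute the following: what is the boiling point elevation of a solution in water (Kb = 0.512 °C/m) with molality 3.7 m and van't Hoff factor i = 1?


ΔTb = Kb × m × i
= 0.512 × 3.7 × 1
= 1.8944 °C

1.8944 °C


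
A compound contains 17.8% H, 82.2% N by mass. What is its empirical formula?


Assume 100 g sample. Moles of each element:
  H: 17.8/1.008 = 17.659 mol
  N: 82.2/14.01 = 5.867 mol
Divide by smallest (5.867):
  H: 17.659/5.867 = 3.01
  N: 5.867/5.867 = 1.0
Empirical formula: NH3

NH3


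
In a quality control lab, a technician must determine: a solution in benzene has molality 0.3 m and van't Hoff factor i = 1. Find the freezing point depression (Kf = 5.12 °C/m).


ΔTf = Kf × m × i
= 5.12 × 0.3 × 1
= 1.536 °C

1.536 °C


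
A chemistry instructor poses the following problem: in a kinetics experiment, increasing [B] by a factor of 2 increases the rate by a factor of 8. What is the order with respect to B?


rate ∝ [B]^n
2^n = 8 → n = 3
Order in B: 3

3


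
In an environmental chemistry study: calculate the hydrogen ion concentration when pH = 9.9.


[H+] = 10^(-pH) = 10^(-9.9)
= 1.26×10^-10 M

1.26×10^-10 M


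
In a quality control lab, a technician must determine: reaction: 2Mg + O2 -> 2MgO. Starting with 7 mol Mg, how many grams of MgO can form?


Mole ratio MgO:Mg = 2:2
n(MgO) = 7 × 2/2 = 7.000 mol
mass = 7.000 × 40.31 = 282.17 g

282.17 g


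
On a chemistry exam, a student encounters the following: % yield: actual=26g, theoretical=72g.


% yield = actual/theoretical × 100
= 26/72 × 100
= 36.11%

36.11%


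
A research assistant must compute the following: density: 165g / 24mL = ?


ρ = mass/volume
= 165/24
= 6.875 g/mL

6.875 g/mL


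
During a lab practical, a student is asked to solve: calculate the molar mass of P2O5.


M(P2O5) = 2×30.97 + 5×16.0
= 61.94 + 80.0
= 141.94 g/mol

141.94 g/mol


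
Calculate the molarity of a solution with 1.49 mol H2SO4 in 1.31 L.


M = n/V = 1.49/1.31 = 1.137 mol/L

1.137 M


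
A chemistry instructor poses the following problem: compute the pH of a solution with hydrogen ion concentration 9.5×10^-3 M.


pH = -log10([H+]) = -log10(9.5×10^-3)
= 3 - log10(9.5)
= 3 - 0.98
= 2.02

2.02


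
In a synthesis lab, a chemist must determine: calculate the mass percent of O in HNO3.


M(HNO3) = 1×1.008 + 1×14.01 + 3×16.0 = 63.018 g/mol
Mass of O = 3 × 16.0 = 48.00 g/mol
% O = 48.00/63.018 × 100 = 76.17%

76.17%


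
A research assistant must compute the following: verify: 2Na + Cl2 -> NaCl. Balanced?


Equation: 2Na + Cl2 -> NaCl
Check atoms: Cl: 2≠1, Na: 2≠1
Not balanced

No, not balanced


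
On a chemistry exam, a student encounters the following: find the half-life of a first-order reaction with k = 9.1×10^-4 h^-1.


t½ = ln2/k = 0.693147/(9.1×10^-4 h^-1)
= 761.7 h

761.7 h


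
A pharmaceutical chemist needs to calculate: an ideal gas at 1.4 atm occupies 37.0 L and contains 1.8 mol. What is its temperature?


PV = nRT  (R = 0.08206 L·atm/(mol·K))
T = PV/(nR) = 1.4×37.0/(1.8×0.08206)
= 51.80/0.147708
= 350.69 K

350.69 K


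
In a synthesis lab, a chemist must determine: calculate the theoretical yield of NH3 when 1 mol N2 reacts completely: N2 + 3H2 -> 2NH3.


Mole ratio NH3:N2 = 2:1
n(NH3) = 1 × 2/1 = 2.000 mol
mass = 2.000 × 17.03 = 34.06 g

34.06 g


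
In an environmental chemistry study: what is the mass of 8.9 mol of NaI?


M(NaI) = 149.89 g/mol
mass = n × M = 8.9 × 149.89 = 1334.02 g

1334.02 g


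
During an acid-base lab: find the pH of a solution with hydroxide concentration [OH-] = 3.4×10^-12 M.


pOH = -log10([OH-]) = -log10(3.4×10^-12)
= 12 - log10(3.4) = 11.47
pH = 14 - pOH = 14 - 11.47 = 2.53

2.53


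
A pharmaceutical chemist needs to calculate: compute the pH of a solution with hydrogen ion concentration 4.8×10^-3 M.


pH = -log10([H+]) = -log10(4.8×10^-3)
= 3 - log10(4.8)
= 3 - 0.68
= 2.32

2.32


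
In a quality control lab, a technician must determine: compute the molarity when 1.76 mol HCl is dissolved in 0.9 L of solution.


M = n/V = 1.76/0.9 = 1.956 mol/L

1.956 M


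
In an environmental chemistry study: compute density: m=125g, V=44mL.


ρ = mass/volume
= 125/44
= 2.841 g/mL

2.841 g/mL


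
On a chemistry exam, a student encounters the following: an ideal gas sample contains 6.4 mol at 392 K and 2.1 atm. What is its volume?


PV = nRT  (R = 0.08206 L·atm/(mol·K))
V = nRT/P = 6.4×0.08206×392/2.1
= 98.034 L

98.034 L


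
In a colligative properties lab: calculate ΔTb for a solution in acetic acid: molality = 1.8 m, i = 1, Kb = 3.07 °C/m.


ΔTb = Kb × m × i
= 3.07 × 1.8 × 1
= 5.526 °C

5.526 °C


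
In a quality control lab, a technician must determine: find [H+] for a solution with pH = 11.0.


[H+] = 10^(-pH) = 10^(-11.0)
= 1.0×10^-11 M

1.0×10^-11 M


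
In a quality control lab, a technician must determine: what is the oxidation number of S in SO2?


x + 2(-2) = 0, so x = +4
Oxidation number: +4

+4


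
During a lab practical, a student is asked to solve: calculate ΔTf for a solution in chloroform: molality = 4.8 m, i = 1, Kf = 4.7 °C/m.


ΔTf = Kf × m × i
= 4.7 × 4.8 × 1
= 22.56 °C

22.56 °C


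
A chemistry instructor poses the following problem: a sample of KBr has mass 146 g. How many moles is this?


M(KBr) = 119.0 g/mol
n = mass/M = 146/119.0 = 1.2269 mol

1.2269 mol


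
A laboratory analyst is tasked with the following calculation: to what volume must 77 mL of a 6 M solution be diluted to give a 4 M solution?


C1V1 = C2V2
6 × 77 = 4 × V2
V2 = 462/4 = 115.5 mL

115.5 mL


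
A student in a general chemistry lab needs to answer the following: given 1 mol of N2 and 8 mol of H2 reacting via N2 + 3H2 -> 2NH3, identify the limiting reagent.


Mole ratio available / coefficient:
  N2: 1/1 = 1.000
  H2: 8/3 = 2.667
Smaller ratio is limiting.

N2


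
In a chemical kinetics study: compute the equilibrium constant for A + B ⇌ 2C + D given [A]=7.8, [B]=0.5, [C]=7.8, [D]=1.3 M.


Kc = [C]^2[D]/([A][B])
= (7.8^2 × 1.3^1)/(7.8^1 × 0.5^1)
= 79.092/3.9
= 20.28

20.28


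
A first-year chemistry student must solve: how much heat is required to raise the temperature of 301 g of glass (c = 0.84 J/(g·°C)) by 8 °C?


q = mcΔT = 301 × 0.84 × 8
= 2022.72 J

2022.72 J


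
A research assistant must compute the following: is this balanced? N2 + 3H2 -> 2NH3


Equation: N2 + 3H2 -> 2NH3
Check atoms: H: 6=6, N: 2=2
Balanced

Yes, balanced


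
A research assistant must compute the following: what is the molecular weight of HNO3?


M(HNO3) = 1×1.008 + 1×14.01 + 3×16.0
= 1.01 + 14.01 + 48.0
= 63.02 g/mol

63.02 g/mol


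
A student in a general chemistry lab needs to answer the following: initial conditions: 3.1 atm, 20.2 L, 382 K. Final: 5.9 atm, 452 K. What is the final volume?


P1V1/T1 = P2V2/T2
V2 = P1V1T2/(T1P2)
= 3.1×20.2×452/(382×5.9)
= 12.558 L

12.558 L


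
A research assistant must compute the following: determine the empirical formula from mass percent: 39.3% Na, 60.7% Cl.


Assume 100 g sample. Moles of each element:
  Na: 39.3/22.99 = 1.709 mol
  Cl: 60.7/35.45 = 1.712 mol
Divide by smallest (1.709):
  Na: 1.709/1.709 = 1.0
  Cl: 1.712/1.709 = 1.0
Empirical formula: NaCl

NaCl


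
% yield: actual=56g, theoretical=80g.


% yield = actual/theoretical × 100
= 56/80 × 100
= 70.0%

70.0%


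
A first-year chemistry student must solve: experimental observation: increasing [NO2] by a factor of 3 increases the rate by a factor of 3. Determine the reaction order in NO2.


rate ∝ [NO2]^n
3^n = 3 → n = 1
Order in NO2: 1

1


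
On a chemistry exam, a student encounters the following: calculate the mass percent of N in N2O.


M(N2O) = 2×14.01 + 1×16.0 = 44.02 g/mol
Mass of N = 2 × 14.01 = 28.02 g/mol
% N = 28.02/44.02 × 100 = 63.65%

63.65%


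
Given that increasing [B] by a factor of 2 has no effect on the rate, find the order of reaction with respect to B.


rate ∝ [B]^n
rate ∝ [B]^0
Order in B: 0

0


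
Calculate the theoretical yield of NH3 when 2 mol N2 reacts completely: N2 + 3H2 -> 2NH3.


Mole ratio NH3:N2 = 2:1
n(NH3) = 2 × 2/1 = 4.000 mol
mass = 4.000 × 17.03 = 68.12 g

68.12 g


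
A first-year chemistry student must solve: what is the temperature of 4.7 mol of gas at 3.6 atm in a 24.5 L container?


PV = nRT  (R = 0.08206 L·atm/(mol·K))
T = PV/(nR) = 3.6×24.5/(4.7×0.08206)
= 88.20/0.385682
= 228.69 K

228.69 K


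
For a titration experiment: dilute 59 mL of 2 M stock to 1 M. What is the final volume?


C1V1 = C2V2
2 × 59 = 1 × V2
V2 = 118/1 = 118.0 mL

118.0 mL


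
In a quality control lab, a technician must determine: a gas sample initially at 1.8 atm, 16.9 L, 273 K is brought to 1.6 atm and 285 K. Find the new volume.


P1V1/T1 = P2V2/T2
V2 = P1V1T2/(T1P2)
= 1.8×16.9×285/(273×1.6)
= 19.848 L

19.848 L


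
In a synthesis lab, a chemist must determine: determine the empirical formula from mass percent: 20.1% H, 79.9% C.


Assume 100 g sample. Moles of each element:
  H: 20.1/1.008 = 19.94 mol
  C: 79.9/12.01 = 6.653 mol
Divide by smallest (6.653):
  H: 19.94/6.653 = 3.0
  C: 6.653/6.653 = 1.0
Empirical formula: CH3

CH3


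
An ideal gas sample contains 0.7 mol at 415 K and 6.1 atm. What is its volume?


PV = nRT  (R = 0.08206 L·atm/(mol·K))
V = nRT/P = 0.7×0.08206×415/6.1
= 3.908 L

3.908 L


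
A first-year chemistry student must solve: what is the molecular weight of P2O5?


M(P2O5) = 2×30.97 + 5×16.0
= 61.94 + 80.0
= 141.94 g/mol

141.94 g/mol


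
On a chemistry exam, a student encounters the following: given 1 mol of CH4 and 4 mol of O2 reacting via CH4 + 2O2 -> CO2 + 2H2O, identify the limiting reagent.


Mole ratio available / coefficient:
  CH4: 1/1 = 1.000
  O2: 4/2 = 2.000
Smaller ratio is limiting.

CH4


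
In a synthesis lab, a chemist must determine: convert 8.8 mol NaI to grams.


M(NaI) = 149.89 g/mol
mass = n × M = 8.8 × 149.89 = 1319.03 g

1319.03 g


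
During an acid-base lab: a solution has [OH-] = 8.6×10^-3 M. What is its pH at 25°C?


pOH = -log10([OH-]) = -log10(8.6×10^-3)
= 3 - log10(8.6) = 2.07
pH = 14 - pOH = 14 - 2.07 = 11.93

11.93


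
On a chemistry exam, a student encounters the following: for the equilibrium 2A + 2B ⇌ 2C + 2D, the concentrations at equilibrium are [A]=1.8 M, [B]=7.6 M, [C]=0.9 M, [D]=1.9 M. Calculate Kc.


Kc = [C]^2[D]^2/([A]^2[B]^2)
= (0.9^2 × 1.9^2)/(1.8^2 × 7.6^2)
= 2.9241/187.1424
= 0.01563

0.01563


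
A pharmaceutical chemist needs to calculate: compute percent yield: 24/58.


% yield = actual/theoretical × 100
= 24/58 × 100
= 41.38%

41.38%


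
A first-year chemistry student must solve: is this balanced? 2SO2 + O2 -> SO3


Equation: 2SO2 + O2 -> SO3
Check atoms: O: 6≠3, S: 2≠1
Not balanced

No, not balanced


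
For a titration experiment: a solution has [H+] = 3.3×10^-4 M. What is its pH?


pH = -log10([H+]) = -log10(3.3×10^-4)
= 4 - log10(3.3)
= 4 - 0.52
= 3.48

3.48


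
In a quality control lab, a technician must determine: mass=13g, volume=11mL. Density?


ρ = mass/volume
= 13/11
= 1.182 g/mL

1.182 g/mL


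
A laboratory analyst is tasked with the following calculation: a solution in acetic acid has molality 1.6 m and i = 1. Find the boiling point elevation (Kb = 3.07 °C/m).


ΔTb = Kb × m × i
= 3.07 × 1.6 × 1
= 4.912 °C

4.912 °C


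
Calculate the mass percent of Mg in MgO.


M(MgO) = 1×24.31 + 1×16.0 = 40.31 g/mol
Mass of Mg = 1 × 24.31 = 24.31 g/mol
% Mg = 24.31/40.31 × 100 = 60.31%

60.31%


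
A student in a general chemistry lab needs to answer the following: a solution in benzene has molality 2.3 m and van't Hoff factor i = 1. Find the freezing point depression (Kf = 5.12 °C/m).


ΔTf = Kf × m × i
= 5.12 × 2.3 × 1
= 11.776 °C

11.776 °C


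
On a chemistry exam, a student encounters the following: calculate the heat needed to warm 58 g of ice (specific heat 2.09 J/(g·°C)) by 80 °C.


q = mcΔT = 58 × 2.09 × 80
= 9697.60 J

9697.60 J


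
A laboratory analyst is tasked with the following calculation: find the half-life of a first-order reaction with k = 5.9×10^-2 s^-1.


t½ = ln2/k = 0.693147/(5.9×10^-2 s^-1)
= 11.75 s

11.75 s


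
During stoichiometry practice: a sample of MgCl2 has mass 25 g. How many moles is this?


M(MgCl2) = 95.21 g/mol
n = mass/M = 25/95.21 = 0.2626 mol

0.2626 mol


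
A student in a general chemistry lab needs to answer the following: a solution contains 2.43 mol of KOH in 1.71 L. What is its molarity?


M = n/V = 2.43/1.71 = 1.421 mol/L

1.421 M


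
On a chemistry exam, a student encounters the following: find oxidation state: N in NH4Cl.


x + 4(+1) + (-1) = 0, so x = -3
Oxidation number: -3

-3


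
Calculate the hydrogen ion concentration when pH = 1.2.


[H+] = 10^(-pH) = 10^(-1.2)
= 6.31×10^-2 M

6.31×10^-2 M


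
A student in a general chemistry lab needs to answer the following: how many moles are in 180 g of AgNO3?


M(AgNO3) = 169.88 g/mol
n = mass/M = 180/169.88 = 1.0596 mol

1.0596 mol


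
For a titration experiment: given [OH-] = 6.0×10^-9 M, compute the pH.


pOH = -log10([OH-]) = -log10(6.0×10^-9)
= 9 - log10(6.0) = 8.22
pH = 14 - pOH = 14 - 8.22 = 5.78

5.78


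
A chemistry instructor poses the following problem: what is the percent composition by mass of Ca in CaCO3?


M(CaCO3) = 1×40.08 + 1×12.01 + 3×16.0 = 100.09 g/mol
Mass of Ca = 1 × 40.08 = 40.08 g/mol
% Ca = 40.08/100.09 × 100 = 40.04%

40.04%


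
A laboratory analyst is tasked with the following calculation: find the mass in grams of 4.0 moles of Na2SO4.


M(Na2SO4) = 142.05 g/mol
mass = n × M = 4.0 × 142.05 = 568.20 g

568.20 g


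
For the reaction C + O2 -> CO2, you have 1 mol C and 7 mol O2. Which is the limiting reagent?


Mole ratio available / coefficient:
  C: 1/1 = 1.000
  O2: 7/1 = 7.000
Smaller ratio is limiting.

C


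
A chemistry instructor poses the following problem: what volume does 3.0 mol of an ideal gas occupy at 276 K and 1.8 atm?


PV = nRT  (R = 0.08206 L·atm/(mol·K))
V = nRT/P = 3.0×0.08206×276/1.8
= 37.748 L

37.748 L


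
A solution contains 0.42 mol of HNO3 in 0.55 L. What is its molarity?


M = n/V = 0.42/0.55 = 0.764 mol/L

0.764 M


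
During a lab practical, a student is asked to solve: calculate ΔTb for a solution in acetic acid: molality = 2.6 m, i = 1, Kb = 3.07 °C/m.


ΔTb = Kb × m × i
= 3.07 × 2.6 × 1
= 7.982 °C

7.982 °C


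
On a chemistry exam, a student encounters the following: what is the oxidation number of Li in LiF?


Group 1 metal: +1
Oxidation number: +1

+1


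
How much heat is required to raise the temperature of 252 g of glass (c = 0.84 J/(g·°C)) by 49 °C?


q = mcΔT = 252 × 0.84 × 49
= 10372.32 J

10372.32 J


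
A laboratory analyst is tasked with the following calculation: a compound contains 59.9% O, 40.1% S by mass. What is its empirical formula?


Assume 100 g sample. Moles of each element:
  O: 59.9/16.0 = 3.744 mol
  S: 40.1/32.07 = 1.25 mol
Divide by smallest (1.25):
  O: 3.744/1.25 = 3.0
  S: 1.25/1.25 = 1.0
Empirical formula: SO3

SO3


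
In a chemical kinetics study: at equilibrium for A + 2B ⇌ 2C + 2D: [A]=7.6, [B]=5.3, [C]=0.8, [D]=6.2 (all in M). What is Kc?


Kc = [C]^2[D]^2/([A][B]^2)
= (0.8^2 × 6.2^2)/(7.6^1 × 5.3^2)
= 24.6016/213.484
= 0.1152

0.1152


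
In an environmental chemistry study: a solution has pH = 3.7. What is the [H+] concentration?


[H+] = 10^(-pH) = 10^(-3.7)
= 2.0×10^-4 M

2.0×10^-4 M


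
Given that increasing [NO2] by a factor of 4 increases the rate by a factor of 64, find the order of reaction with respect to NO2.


rate ∝ [NO2]^n
4^n = 64 → n = 3
Order in NO2: 3

3


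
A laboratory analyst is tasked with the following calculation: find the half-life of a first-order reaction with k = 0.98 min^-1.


t½ = ln2/k = 0.693147/(0.98 min^-1)
= 0.7073 min

0.7073 min


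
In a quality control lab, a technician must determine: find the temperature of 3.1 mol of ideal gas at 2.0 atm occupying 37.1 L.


PV = nRT  (R = 0.08206 L·atm/(mol·K))
T = PV/(nR) = 2.0×37.1/(3.1×0.08206)
= 74.20/0.254386
= 291.68 K

291.68 K


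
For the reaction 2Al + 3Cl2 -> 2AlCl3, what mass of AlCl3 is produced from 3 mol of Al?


Mole ratio AlCl3:Al = 2:2
n(AlCl3) = 3 × 2/2 = 3.000 mol
mass = 3.000 × 133.33 = 399.99 g

399.99 g


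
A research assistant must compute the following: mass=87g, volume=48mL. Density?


ρ = mass/volume
= 87/48
= 1.812 g/mL

1.812 g/mL


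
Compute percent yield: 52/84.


% yield = actual/theoretical × 100
= 52/84 × 100
= 61.9%

61.9%


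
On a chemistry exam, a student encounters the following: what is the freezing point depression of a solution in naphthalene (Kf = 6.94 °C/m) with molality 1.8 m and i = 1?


ΔTf = Kf × m × i
= 6.94 × 1.8 × 1
= 12.492 °C

12.492 °C


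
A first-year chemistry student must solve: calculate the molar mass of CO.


M(CO) = 1×12.01 + 1×16.0
= 12.01 + 16.0
= 28.01 g/mol

28.01 g/mol


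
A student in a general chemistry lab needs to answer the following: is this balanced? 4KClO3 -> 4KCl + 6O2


Equation: 4KClO3 -> 4KCl + 6O2
Check atoms: Cl: 4=4, K: 4=4, O: 12=12
Balanced

Yes, balanced


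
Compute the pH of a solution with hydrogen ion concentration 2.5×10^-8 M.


pH = -log10([H+]) = -log10(2.5×10^-8)
= 8 - log10(2.5)
= 8 - 0.4
= 7.6

7.6


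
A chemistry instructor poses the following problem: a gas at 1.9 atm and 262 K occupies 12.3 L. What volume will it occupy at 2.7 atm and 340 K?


P1V1/T1 = P2V2/T2
V2 = P1V1T2/(T1P2)
= 1.9×12.3×340/(262×2.7)
= 11.232 L

11.232 L


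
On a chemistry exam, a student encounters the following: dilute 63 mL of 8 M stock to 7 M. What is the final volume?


C1V1 = C2V2
8 × 63 = 7 × V2
V2 = 504/7 = 72.0 mL

72.0 mL


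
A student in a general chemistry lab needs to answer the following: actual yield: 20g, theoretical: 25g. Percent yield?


% yield = actual/theoretical × 100
= 20/25 × 100
= 80.0%

80.0%


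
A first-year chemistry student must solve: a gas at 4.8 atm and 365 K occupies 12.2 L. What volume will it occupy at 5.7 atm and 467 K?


P1V1/T1 = P2V2/T2
V2 = P1V1T2/(T1P2)
= 4.8×12.2×467/(365×5.7)
= 13.145 L

13.145 L


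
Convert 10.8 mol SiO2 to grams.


M(SiO2) = 60.09 g/mol
mass = n × M = 10.8 × 60.09 = 648.97 g

648.97 g


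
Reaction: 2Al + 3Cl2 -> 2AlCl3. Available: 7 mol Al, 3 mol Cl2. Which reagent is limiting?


Mole ratio available / coefficient:
  Al: 7/2 = 3.500
  Cl2: 3/3 = 1.000
Smaller ratio is limiting.

Cl2


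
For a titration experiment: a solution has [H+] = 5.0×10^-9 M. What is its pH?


pH = -log10([H+]) = -log10(5.0×10^-9)
= 9 - log10(5.0)
= 9 - 0.7
= 8.3

8.3


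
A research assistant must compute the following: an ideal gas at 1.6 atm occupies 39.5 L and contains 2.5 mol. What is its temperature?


PV = nRT  (R = 0.08206 L·atm/(mol·K))
T = PV/(nR) = 1.6×39.5/(2.5×0.08206)
= 63.20/0.205150
= 308.07 K

308.07 K


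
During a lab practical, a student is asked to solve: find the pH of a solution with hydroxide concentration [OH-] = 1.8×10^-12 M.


pOH = -log10([OH-]) = -log10(1.8×10^-12)
= 12 - log10(1.8) = 11.74
pH = 14 - pOH = 14 - 11.74 = 2.26

2.26


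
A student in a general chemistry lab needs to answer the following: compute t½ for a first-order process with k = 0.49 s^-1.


t½ = ln2/k = 0.693147/(0.49 s^-1)
= 1.415 s

1.415 s


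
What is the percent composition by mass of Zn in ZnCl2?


M(ZnCl2) = 1×65.38 + 2×35.45 = 136.28 g/mol
Mass of Zn = 1 × 65.38 = 65.38 g/mol
% Zn = 65.38/136.28 × 100 = 47.97%

47.97%


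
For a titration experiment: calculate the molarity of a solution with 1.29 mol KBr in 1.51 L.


M = n/V = 1.29/1.51 = 0.854 mol/L

0.854 M


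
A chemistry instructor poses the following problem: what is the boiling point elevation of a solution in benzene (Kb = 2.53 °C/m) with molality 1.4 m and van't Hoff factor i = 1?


ΔTb = Kb × m × i
= 2.53 × 1.4 × 1
= 3.542 °C

3.542 °C


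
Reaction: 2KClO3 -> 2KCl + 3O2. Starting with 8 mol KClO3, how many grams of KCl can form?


Mole ratio KCl:KClO3 = 2:2
n(KCl) = 8 × 2/2 = 8.000 mol
mass = 8.000 × 74.55 = 596.4 g

596.4 g


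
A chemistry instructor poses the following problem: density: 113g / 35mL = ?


ρ = mass/volume
= 113/35
= 3.229 g/mL

3.229 g/mL


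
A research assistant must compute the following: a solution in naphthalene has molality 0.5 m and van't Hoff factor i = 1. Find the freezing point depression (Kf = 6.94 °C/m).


ΔTf = Kf × m × i
= 6.94 × 0.5 × 1
= 3.47 °C

3.47 °C


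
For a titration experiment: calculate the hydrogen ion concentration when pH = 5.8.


[H+] = 10^(-pH) = 10^(-5.8)
= 1.58×10^-6 M

1.58×10^-6 M


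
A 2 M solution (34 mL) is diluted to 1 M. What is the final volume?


C1V1 = C2V2
2 × 34 = 1 × V2
V2 = 68/1 = 68.0 mL

68.0 mL


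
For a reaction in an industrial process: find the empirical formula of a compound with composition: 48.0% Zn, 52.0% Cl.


Assume 100 g sample. Moles of each element:
  Zn: 48.0/65.38 = 0.734 mol
  Cl: 52.0/35.45 = 1.467 mol
Divide by smallest (0.734):
  Zn: 0.734/0.734 = 1.0
  Cl: 1.467/0.734 = 2.0
Empirical formula: ZnCl2

ZnCl2


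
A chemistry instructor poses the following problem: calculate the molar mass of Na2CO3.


M(Na2CO3) = 2×22.99 + 1×12.01 + 3×16.0
= 45.98 + 12.01 + 48.0
= 105.99 g/mol

105.99 g/mol
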